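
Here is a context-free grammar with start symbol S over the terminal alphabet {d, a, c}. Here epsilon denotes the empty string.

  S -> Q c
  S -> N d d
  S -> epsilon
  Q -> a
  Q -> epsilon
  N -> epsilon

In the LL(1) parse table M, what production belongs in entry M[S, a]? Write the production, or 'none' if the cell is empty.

FIRST(Q) = {epsilon, a}
FIRST(N) = {epsilon}
FIRST(S) = {epsilon, a, c, d}  (via Q c, N d d)
FOLLOW(S) includes $ since S is the start symbol.
FOLLOW(S): S appears on no right-hand side. Thus FOLLOW(S) = {$}.
For S -> Q c: FIRST(Q c) = {a, c}, so it goes in M[S, t] for t ∈ {a, c}.
For S -> N d d: FIRST(N d d) = {d}, so it goes in M[S, t] for t ∈ {d}.
For S -> epsilon: FIRST(epsilon) = {epsilon}, so it goes in M[S, t] for t ∈ {}; since epsilon ∈ FIRST, also for every t ∈ FOLLOW(S) = {$}.

S -> Q c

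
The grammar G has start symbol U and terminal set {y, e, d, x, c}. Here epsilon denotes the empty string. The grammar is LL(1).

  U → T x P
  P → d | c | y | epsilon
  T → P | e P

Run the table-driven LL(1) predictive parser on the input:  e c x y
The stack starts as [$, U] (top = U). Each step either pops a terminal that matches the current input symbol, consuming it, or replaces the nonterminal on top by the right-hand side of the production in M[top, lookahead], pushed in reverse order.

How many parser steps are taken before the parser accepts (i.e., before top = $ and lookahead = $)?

8

     Stack      Input      Action
  1  $ U        e c x y $  expand U → T x P
  2  $ P x T    e c x y $  expand T → e P
  3  $ P x P e  e c x y $  match e
  4  $ P x P    c x y $    expand P → c
  5  $ P x c    c x y $    match c
  6  $ P x      x y $      match x
  7  $ P        y $        expand P → y
  8  $ y        y $        match y
Accept reached after 8 steps.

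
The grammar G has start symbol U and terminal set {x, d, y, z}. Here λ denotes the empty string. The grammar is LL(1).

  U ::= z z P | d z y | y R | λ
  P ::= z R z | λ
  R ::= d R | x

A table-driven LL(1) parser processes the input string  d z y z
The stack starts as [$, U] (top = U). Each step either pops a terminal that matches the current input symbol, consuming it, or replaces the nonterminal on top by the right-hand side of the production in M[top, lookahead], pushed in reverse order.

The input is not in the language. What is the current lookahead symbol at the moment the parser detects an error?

step 1: stack=$ U  input=d z y z $  — expand U ::= d z y
step 2: stack=$ y z d  input=d z y z $  — match d
step 3: stack=$ y z  input=z y z $  — match z
step 4: stack=$ y  input=y z $  — match y
step 5: stack=$  input=z $  — error: stack empty but input remains

z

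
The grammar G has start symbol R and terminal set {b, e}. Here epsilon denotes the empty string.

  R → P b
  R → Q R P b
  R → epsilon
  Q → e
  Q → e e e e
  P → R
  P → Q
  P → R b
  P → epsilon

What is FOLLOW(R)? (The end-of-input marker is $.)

{$, b, e}

FIRST(Q): from Q→e we get {e}; from Q→e e e e we get {e}. So FIRST(Q) = {e}.
FIRST(R): from R→P b we get {b, e}; from R→Q R P b we get {e}; from R→epsilon we get {epsilon}. So FIRST(R) = {epsilon, b, e}.
FIRST(P): from P→R we get {epsilon, b, e}; from P→Q we get {e}; from P→R b we get {b, e}; from P→epsilon we get {epsilon}. So FIRST(P) = {epsilon, b, e}.
FOLLOW(R) includes $ since R is the start symbol.
FOLLOW(P): in R→P b, P is followed by b with FIRST {b}; in R→Q R P b, P is followed by b with FIRST {b}. Thus FOLLOW(P) = {b}.
FOLLOW(R): in R→Q R P b, R is followed by P b with FIRST {b, e}; in P→R, the suffix after R is empty, so FOLLOW(R) ⊇ FOLLOW(P) = {b}; in P→R b, R is followed by b with FIRST {b}. Thus FOLLOW(R) = {$, b, e}.
FOLLOW(Q): in R→Q R P b, Q is followed by R P b with FIRST {b, e}; in P→Q, the suffix after Q is empty, so FOLLOW(Q) ⊇ FOLLOW(P) = {b}. Thus FOLLOW(Q) = {b, e}.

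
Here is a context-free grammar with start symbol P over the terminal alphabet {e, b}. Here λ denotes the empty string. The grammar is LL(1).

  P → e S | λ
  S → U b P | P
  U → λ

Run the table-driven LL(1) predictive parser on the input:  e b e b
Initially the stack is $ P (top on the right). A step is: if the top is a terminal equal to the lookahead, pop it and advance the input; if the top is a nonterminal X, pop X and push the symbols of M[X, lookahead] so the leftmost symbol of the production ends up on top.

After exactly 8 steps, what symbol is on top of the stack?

U

     Stack    Input      Action
  1  $ P      e b e b $  expand P → e S
  2  $ S e    e b e b $  match e
  3  $ S      b e b $    expand S → U b P
  4  $ P b U  b e b $    expand U → λ
  5  $ P b    b e b $    match b
  6  $ P      e b $      expand P → e S
  7  $ S e    e b $      match e
  8  $ S      b $        expand S → U b P
Stack after step 8: $ P b U (top = U).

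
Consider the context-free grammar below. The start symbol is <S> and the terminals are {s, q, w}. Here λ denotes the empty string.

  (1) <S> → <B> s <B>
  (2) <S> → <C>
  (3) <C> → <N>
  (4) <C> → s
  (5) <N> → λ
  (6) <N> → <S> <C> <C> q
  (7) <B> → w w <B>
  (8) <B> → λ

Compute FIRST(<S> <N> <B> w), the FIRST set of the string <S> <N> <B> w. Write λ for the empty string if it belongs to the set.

{q, s, w}

FIRST(<B>) = {λ, w}
FIRST(<S>) = {λ, q, s, w}  (via <B> s <B>, <C>)
FIRST(<C>) = {λ, q, s, w}  (via <N>)
FIRST(<N>) = {λ, q, s, w}  (via <S> <C> <C> q)
FIRST(<S> <N> <B> w): take FIRST of each symbol in turn, carrying on past any symbol whose FIRST contains λ; result {q, s, w}.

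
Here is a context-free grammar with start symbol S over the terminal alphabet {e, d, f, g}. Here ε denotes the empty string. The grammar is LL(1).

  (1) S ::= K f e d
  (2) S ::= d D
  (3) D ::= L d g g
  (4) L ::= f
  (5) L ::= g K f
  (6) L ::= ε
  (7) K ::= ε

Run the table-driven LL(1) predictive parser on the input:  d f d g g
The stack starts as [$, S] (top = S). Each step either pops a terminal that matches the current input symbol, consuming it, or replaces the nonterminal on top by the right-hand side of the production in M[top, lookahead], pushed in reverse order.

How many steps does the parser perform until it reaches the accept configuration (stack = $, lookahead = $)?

step 1: stack=$ S  input=d f d g g $  — expand S ::= d D
step 2: stack=$ D d  input=d f d g g $  — match d
step 3: stack=$ D  input=f d g g $  — expand D ::= L d g g
step 4: stack=$ g g d L  input=f d g g $  — expand L ::= f
step 5: stack=$ g g d f  input=f d g g $  — match f
step 6: stack=$ g g d  input=d g g $  — match d
step 7: stack=$ g g  input=g g $  — match g
step 8: stack=$ g  input=g $  — match g
Accept reached after 8 steps.

8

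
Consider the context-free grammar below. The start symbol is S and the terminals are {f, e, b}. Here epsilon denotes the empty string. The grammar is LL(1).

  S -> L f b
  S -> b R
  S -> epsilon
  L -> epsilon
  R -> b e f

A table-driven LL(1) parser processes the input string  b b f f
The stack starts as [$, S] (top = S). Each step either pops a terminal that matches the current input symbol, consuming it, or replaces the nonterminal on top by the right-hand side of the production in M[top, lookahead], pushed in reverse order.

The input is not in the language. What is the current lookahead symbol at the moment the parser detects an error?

step 1: stack=$ S  input=b b f f $  — expand S -> b R
step 2: stack=$ R b  input=b b f f $  — match b
step 3: stack=$ R  input=b f f $  — expand R -> b e f
step 4: stack=$ f e b  input=b f f $  — match b
step 5: stack=$ f e  input=f f $  — error: top is terminal e but lookahead is f

f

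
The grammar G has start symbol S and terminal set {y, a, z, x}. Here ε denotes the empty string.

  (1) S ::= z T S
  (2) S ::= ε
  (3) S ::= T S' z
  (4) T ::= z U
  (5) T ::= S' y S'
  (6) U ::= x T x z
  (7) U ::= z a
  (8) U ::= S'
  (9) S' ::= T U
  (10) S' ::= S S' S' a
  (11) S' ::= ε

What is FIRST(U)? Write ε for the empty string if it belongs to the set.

FIRST(S) = {ε, a, y, z}  (via T S' z)
FIRST(T) = {a, y, z}  (via S' y S')
FIRST(S') = {ε, a, y, z}  (via T U, S S' S' a)
FIRST(U) = {ε, a, x, y, z}  (via S')

{ε, a, x, y, z}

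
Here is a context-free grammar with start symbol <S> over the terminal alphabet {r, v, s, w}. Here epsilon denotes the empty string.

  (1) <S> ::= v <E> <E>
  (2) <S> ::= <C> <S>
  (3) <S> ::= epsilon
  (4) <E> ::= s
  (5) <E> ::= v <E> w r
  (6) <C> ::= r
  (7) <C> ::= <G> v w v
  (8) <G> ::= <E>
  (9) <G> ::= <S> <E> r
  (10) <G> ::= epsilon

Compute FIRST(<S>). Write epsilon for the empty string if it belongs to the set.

{epsilon, r, s, v}

FIRST(<E>): from <E>::=s we get {s}; from <E>::=v <E> w r we get {v}. So FIRST(<E>) = {s, v}.
FIRST(<S>): from <S>::=v <E> <E> we get {v}; from <S>::=<C> <S> we get {r, s, v}; from <S>::=epsilon we get {epsilon}. So FIRST(<S>) = {epsilon, r, s, v}.
FIRST(<G>): from <G>::=<E> we get {s, v}; from <G>::=<S> <E> r we get {r, s, v}; from <G>::=epsilon we get {epsilon}. So FIRST(<G>) = {epsilon, r, s, v}.
FIRST(<C>): from <C>::=r we get {r}; from <C>::=<G> v w v we get {r, s, v}. So FIRST(<C>) = {r, s, v}.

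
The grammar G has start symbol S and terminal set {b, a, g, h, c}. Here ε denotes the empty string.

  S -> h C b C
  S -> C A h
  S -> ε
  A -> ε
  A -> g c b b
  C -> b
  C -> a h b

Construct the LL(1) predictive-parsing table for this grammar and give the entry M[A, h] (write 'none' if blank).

FIRST(A) = {ε, g}
FIRST(C) = {a, b}
FIRST(S) = {ε, a, b, h}  (via C A h)
FOLLOW(S) includes $ since S is the start symbol.
FOLLOW(A): in S->C A h, A is followed by h with FIRST {h}. Thus FOLLOW(A) = {h}.
For A -> ε: FIRST(ε) = {ε}, so it goes in M[A, t] for t ∈ {}; since ε ∈ FIRST, also for every t ∈ FOLLOW(A) = {h}.
For A -> g c b b: FIRST(g c b b) = {g}, so it goes in M[A, t] for t ∈ {g}.

A -> ε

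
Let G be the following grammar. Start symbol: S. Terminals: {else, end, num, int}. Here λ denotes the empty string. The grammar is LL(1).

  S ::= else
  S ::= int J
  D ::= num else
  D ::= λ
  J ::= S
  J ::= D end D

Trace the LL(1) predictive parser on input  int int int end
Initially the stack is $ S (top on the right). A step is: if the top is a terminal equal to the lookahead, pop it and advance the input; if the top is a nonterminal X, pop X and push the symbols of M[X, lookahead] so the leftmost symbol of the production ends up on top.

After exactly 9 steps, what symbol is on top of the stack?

     Stack    Input              Action
  1  $ S      int int int end $  expand S ::= int J
  2  $ J int  int int int end $  match int
  3  $ J      int int end $      expand J ::= S
  4  $ S      int int end $      expand S ::= int J
  5  $ J int  int int end $      match int
  6  $ J      int end $          expand J ::= S
  7  $ S      int end $          expand S ::= int J
  8  $ J int  int end $          match int
  9  $ J      end $              expand J ::= D end D
Stack after step 9: $ D end D (top = D).

D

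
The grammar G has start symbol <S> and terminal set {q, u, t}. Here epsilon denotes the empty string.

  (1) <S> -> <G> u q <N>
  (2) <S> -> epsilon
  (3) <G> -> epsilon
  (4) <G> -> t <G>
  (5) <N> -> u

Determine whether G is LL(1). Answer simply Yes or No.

FIRST(<S>) = {epsilon, t, u}
FIRST(<G>) = {epsilon, t}
FIRST(<N>) = {u}
FOLLOW(<S>) = {$}
FOLLOW(<G>) = {u}
FOLLOW(<N>) = {$}
Each cell of M receives at most one production.

Yes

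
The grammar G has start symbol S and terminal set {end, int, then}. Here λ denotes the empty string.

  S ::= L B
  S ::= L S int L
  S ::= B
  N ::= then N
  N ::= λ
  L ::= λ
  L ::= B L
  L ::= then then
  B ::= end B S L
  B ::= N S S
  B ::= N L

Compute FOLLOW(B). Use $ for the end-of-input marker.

FIRST(N): from N::=then N we get {then}; from N::=λ we get {λ}. So FIRST(N) = {λ, then}.
FIRST(S): from S::=L B we get {λ, end, int, then}; from S::=L S int L we get {end, int, then}; from S::=B we get {λ, end, int, then}. So FIRST(S) = {λ, end, int, then}.
FIRST(L): from L::=λ we get {λ}; from L::=B L we get {λ, end, int, then}; from L::=then then we get {then}. So FIRST(L) = {λ, end, int, then}.
FIRST(B): from B::=end B S L we get {end}; from B::=N S S we get {λ, end, int, then}; from B::=N L we get {λ, end, int, then}. So FIRST(B) = {λ, end, int, then}.
FOLLOW(S) includes $ since S is the start symbol.
FOLLOW(S): in S::=L S int L, S is followed by int L with FIRST {int}; in B::=end B S L, S is followed by L with FIRST {λ, end, int, then}; in B::=end B S L, the suffix after S is nullable, so FOLLOW(S) ⊇ FOLLOW(B) = {$, end, int, then}; in B::=N S S (occurrence 1), S is followed by S with FIRST {λ, end, int, then}; in B::=N S S (occurrence 1), the suffix after S is nullable, so FOLLOW(S) ⊇ FOLLOW(B) = {$, end, int, then}; in B::=N S S (occurrence 2), the suffix after S is empty, so FOLLOW(S) ⊇ FOLLOW(B) = {$, end, int, then}. Thus FOLLOW(S) = {$, end, int, then}.
FOLLOW(N): in N::=then N, the suffix after N is empty (adds nothing new); in B::=N S S, N is followed by S S with FIRST {λ, end, int, then}; in B::=N S S, the suffix after N is nullable, so FOLLOW(N) ⊇ FOLLOW(B) = {$, end, int, then}; in B::=N L, N is followed by L with FIRST {λ, end, int, then}; in B::=N L, the suffix after N is nullable, so FOLLOW(N) ⊇ FOLLOW(B) = {$, end, int, then}. Thus FOLLOW(N) = {$, end, int, then}.
FOLLOW(L): in S::=L B, L is followed by B with FIRST {λ, end, int, then}; in S::=L B, the suffix after L is nullable, so FOLLOW(L) ⊇ FOLLOW(S) = {$, end, int, then}; in S::=L S int L (occurrence 1), L is followed by S int L with FIRST {end, int, then}; in S::=L S int L (occurrence 2), the suffix after L is empty, so FOLLOW(L) ⊇ FOLLOW(S) = {$, end, int, then}; in L::=B L, the suffix after L is empty (adds nothing new); in B::=end B S L, the suffix after L is empty, so FOLLOW(L) ⊇ FOLLOW(B) = {$, end, int, then}; in B::=N L, the suffix after L is empty, so FOLLOW(L) ⊇ FOLLOW(B) = {$, end, int, then}. Thus FOLLOW(L) = {$, end, int, then}.
FOLLOW(B): in S::=L B, the suffix after B is empty, so FOLLOW(B) ⊇ FOLLOW(S) = {$, end, int, then}; in S::=B, the suffix after B is empty, so FOLLOW(B) ⊇ FOLLOW(S) = {$, end, int, then}; in L::=B L, B is followed by L with FIRST {λ, end, int, then}; in L::=B L, the suffix after B is nullable, so FOLLOW(B) ⊇ FOLLOW(L) = {$, end, int, then}; in B::=end B S L, B is followed by S L with FIRST {λ, end, int, then}; in B::=end B S L, the suffix after B is nullable (adds nothing new). Thus FOLLOW(B) = {$, end, int, then}.

{$, end, int, then}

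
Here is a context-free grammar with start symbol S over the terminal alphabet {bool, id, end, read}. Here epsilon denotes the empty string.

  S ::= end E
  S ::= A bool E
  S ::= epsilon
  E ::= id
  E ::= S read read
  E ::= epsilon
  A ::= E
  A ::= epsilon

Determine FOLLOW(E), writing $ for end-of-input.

{$, bool, read}

FIRST(S): from S::=end E we get {end}; from S::=A bool E we get {bool, end, id, read}; from S::=epsilon we get {epsilon}. So FIRST(S) = {epsilon, bool, end, id, read}.
FIRST(E): from E::=id we get {id}; from E::=S read read we get {bool, end, id, read}; from E::=epsilon we get {epsilon}. So FIRST(E) = {epsilon, bool, end, id, read}.
FIRST(A): from A::=E we get {epsilon, bool, end, id, read}; from A::=epsilon we get {epsilon}. So FIRST(A) = {epsilon, bool, end, id, read}.
FOLLOW(S) includes $ since S is the start symbol.
FOLLOW(S): in E::=S read read, S is followed by read read with FIRST {read}. Thus FOLLOW(S) = {$, read}.
FOLLOW(A): in S::=A bool E, A is followed by bool E with FIRST {bool}. Thus FOLLOW(A) = {bool}.
FOLLOW(E): in S::=end E, the suffix after E is empty, so FOLLOW(E) ⊇ FOLLOW(S) = {$, read}; in S::=A bool E, the suffix after E is empty, so FOLLOW(E) ⊇ FOLLOW(S) = {$, read}; in A::=E, the suffix after E is empty, so FOLLOW(E) ⊇ FOLLOW(A) = {bool}. Thus FOLLOW(E) = {$, bool, read}.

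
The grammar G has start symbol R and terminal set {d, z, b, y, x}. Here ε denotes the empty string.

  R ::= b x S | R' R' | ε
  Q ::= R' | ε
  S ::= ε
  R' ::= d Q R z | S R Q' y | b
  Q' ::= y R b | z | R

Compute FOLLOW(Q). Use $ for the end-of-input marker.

{b, d, y, z}

FIRST(S) = {ε}
FIRST(R) = {ε, b, d, y, z}  (via R' R')
FIRST(Q') = {ε, b, d, y, z}  (via R)
FIRST(R') = {b, d, y, z}  (via S R Q' y)
FIRST(Q) = {ε, b, d, y, z}  (via R')
FOLLOW(R) includes $ since R is the start symbol.
FOLLOW(Q): in R'::=d Q R z, Q is followed by R z with FIRST {b, d, y, z}. Thus FOLLOW(Q) = {b, d, y, z}.
FOLLOW(Q'): in R'::=S R Q' y, Q' is followed by y with FIRST {y}. Thus FOLLOW(Q') = {y}.
FOLLOW(R): in R'::=d Q R z, R is followed by z with FIRST {z}; in R'::=S R Q' y, R is followed by Q' y with FIRST {b, d, y, z}; in Q'::=y R b, R is followed by b with FIRST {b}; in Q'::=R, the suffix after R is empty, so FOLLOW(R) ⊇ FOLLOW(Q') = {y}. Thus FOLLOW(R) = {$, b, d, y, z}.
FOLLOW(S): in R::=b x S, the suffix after S is empty, so FOLLOW(S) ⊇ FOLLOW(R) = {$, b, d, y, z}; in R'::=S R Q' y, S is followed by R Q' y with FIRST {b, d, y, z}. Thus FOLLOW(S) = {$, b, d, y, z}.
FOLLOW(R'): in R::=R' R' (occurrence 1), R' is followed by R' with FIRST {b, d, y, z}; in R::=R' R' (occurrence 2), the suffix after R' is empty, so FOLLOW(R') ⊇ FOLLOW(R) = {$, b, d, y, z}; in Q::=R', the suffix after R' is empty, so FOLLOW(R') ⊇ FOLLOW(Q) = {b, d, y, z}. Thus FOLLOW(R') = {$, b, d, y, z}.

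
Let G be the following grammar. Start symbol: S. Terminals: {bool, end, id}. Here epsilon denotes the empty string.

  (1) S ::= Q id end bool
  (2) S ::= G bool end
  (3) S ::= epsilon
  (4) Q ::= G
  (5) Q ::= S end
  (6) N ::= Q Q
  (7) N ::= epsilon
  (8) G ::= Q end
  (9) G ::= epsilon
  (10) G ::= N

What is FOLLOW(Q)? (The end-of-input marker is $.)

{bool, end, id}

FIRST(S) = {epsilon, bool, end, id}  (via Q id end bool, G bool end)
FIRST(Q) = {epsilon, bool, end, id}  (via G, S end)
FIRST(N) = {epsilon, bool, end, id}  (via Q Q)
FIRST(G) = {epsilon, bool, end, id}  (via Q end, N)
FOLLOW(S) includes $ since S is the start symbol.
FOLLOW(S): in Q::=S end, S is followed by end with FIRST {end}. Thus FOLLOW(S) = {$, end}.
FOLLOW(Q): in S::=Q id end bool, Q is followed by id end bool with FIRST {id}; in N::=Q Q (occurrence 1), Q is followed by Q with FIRST {epsilon, bool, end, id}; in N::=Q Q (occurrence 1), the suffix after Q is nullable, so FOLLOW(Q) ⊇ FOLLOW(N) = {bool, end, id}; in N::=Q Q (occurrence 2), the suffix after Q is empty, so FOLLOW(Q) ⊇ FOLLOW(N) = {bool, end, id}; in G::=Q end, Q is followed by end with FIRST {end}. Thus FOLLOW(Q) = {bool, end, id}.
FOLLOW(G): in S::=G bool end, G is followed by bool end with FIRST {bool}; in Q::=G, the suffix after G is empty, so FOLLOW(G) ⊇ FOLLOW(Q) = {bool, end, id}. Thus FOLLOW(G) = {bool, end, id}.
FOLLOW(N): in G::=N, the suffix after N is empty, so FOLLOW(N) ⊇ FOLLOW(G) = {bool, end, id}. Thus FOLLOW(N) = {bool, end, id}.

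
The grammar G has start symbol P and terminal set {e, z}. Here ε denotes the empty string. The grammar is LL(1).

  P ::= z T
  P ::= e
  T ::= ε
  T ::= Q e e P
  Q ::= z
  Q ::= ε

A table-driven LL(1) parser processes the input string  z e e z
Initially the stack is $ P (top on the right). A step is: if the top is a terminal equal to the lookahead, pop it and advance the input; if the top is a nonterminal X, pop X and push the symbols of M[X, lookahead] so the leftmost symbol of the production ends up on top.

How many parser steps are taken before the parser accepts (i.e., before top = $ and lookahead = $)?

9

step 1: stack=$ P  input=z e e z $  — expand P ::= z T
step 2: stack=$ T z  input=z e e z $  — match z
step 3: stack=$ T  input=e e z $  — expand T ::= Q e e P
step 4: stack=$ P e e Q  input=e e z $  — expand Q ::= ε
step 5: stack=$ P e e  input=e e z $  — match e
step 6: stack=$ P e  input=e z $  — match e
step 7: stack=$ P  input=z $  — expand P ::= z T
step 8: stack=$ T z  input=z $  — match z
step 9: stack=$ T  input=$  — expand T ::= ε
Accept reached after 9 steps.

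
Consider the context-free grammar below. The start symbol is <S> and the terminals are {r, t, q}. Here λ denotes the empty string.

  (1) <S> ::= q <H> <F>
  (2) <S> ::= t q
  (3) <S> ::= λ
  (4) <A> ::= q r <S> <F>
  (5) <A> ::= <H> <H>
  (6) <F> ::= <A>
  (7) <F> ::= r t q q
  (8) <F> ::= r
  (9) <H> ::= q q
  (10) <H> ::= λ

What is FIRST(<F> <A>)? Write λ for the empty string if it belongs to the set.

{λ, q, r}

FIRST(<S>) = {λ, q, t}
FIRST(<H>) = {λ, q}
FIRST(<A>) = {λ, q}  (via <H> <H>)
FIRST(<F>) = {λ, q, r}  (via <A>)
FIRST(<F> <A>): take FIRST of each symbol in turn, carrying on past any symbol whose FIRST contains λ; result {λ, q, r}.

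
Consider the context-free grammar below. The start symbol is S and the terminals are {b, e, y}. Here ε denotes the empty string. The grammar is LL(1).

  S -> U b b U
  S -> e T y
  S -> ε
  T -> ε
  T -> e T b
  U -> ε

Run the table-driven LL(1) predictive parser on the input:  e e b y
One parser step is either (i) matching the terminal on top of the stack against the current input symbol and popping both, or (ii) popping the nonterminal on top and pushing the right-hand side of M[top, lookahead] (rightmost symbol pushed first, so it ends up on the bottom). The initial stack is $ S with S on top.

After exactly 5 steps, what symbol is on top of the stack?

b

step 1: stack=$ S  input=e e b y $  — expand S -> e T y
step 2: stack=$ y T e  input=e e b y $  — match e
step 3: stack=$ y T  input=e b y $  — expand T -> e T b
step 4: stack=$ y b T e  input=e b y $  — match e
step 5: stack=$ y b T  input=b y $  — expand T -> ε
Stack after step 5: $ y b (top = b).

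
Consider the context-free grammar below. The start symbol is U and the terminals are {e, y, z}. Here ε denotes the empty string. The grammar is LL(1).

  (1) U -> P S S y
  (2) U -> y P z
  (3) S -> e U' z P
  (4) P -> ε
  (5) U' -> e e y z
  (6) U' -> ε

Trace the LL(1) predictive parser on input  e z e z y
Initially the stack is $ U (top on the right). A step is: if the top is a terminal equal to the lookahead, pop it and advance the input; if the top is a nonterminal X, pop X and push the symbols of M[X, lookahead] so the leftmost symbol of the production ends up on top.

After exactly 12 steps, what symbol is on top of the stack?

step 1: stack=$ U  input=e z e z y $  — expand U -> P S S y
step 2: stack=$ y S S P  input=e z e z y $  — expand P -> ε
step 3: stack=$ y S S  input=e z e z y $  — expand S -> e U' z P
step 4: stack=$ y S P z U' e  input=e z e z y $  — match e
step 5: stack=$ y S P z U'  input=z e z y $  — expand U' -> ε
step 6: stack=$ y S P z  input=z e z y $  — match z
step 7: stack=$ y S P  input=e z y $  — expand P -> ε
step 8: stack=$ y S  input=e z y $  — expand S -> e U' z P
step 9: stack=$ y P z U' e  input=e z y $  — match e
step 10: stack=$ y P z U'  input=z y $  — expand U' -> ε
step 11: stack=$ y P z  input=z y $  — match z
step 12: stack=$ y P  input=y $  — expand P -> ε
Stack after step 12: $ y (top = y).

y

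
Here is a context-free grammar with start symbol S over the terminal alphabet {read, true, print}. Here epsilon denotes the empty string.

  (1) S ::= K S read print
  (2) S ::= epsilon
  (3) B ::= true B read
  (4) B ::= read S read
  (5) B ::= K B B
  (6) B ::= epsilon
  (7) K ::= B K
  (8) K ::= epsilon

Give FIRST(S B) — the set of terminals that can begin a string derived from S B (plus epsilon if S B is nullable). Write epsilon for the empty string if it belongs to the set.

FIRST(S) = {epsilon, read, true}  (via K S read print)
FIRST(B) = {epsilon, read, true}  (via K B B)
FIRST(K) = {epsilon, read, true}  (via B K)
FIRST(S B): take FIRST of each symbol in turn, carrying on past any symbol whose FIRST contains epsilon; result {epsilon, read, true}.

{epsilon, read, true}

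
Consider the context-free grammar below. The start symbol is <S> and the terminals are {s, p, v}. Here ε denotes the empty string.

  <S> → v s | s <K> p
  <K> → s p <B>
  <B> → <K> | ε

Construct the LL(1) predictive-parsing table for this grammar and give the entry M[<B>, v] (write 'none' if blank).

none

FIRST(<S>): from <S>→v s we get {v}; from <S>→s <K> p we get {s}. So FIRST(<S>) = {s, v}.
FIRST(<K>): from <K>→s p <B> we get {s}. So FIRST(<K>) = {s}.
FIRST(<B>): from <B>→<K> we get {s}; from <B>→ε we get {ε}. So FIRST(<B>) = {ε, s}.
FOLLOW(<S>) includes $ since <S> is the start symbol.
FOLLOW(<K>): in <S>→s <K> p, <K> is followed by p with FIRST {p}; in <B>→<K>, the suffix after <K> is empty, so FOLLOW(<K>) ⊇ FOLLOW(<B>) = {p}. Thus FOLLOW(<K>) = {p}.
FOLLOW(<B>): in <K>→s p <B>, the suffix after <B> is empty, so FOLLOW(<B>) ⊇ FOLLOW(<K>) = {p}. Thus FOLLOW(<B>) = {p}.
For <B> → <K>: FIRST(<K>) = {s}, so it goes in M[<B>, t] for t ∈ {s}.
For <B> → ε: FIRST(ε) = {ε}, so it goes in M[<B>, t] for t ∈ {}; since ε ∈ FIRST, also for every t ∈ FOLLOW(<B>) = {p}.
None of these place a production in M[<B>, v].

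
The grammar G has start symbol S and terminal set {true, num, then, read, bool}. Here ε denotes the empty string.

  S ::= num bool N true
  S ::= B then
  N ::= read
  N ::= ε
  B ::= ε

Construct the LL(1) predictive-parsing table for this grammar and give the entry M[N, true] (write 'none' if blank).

N ::= ε

FIRST(N) = {ε, read}
FIRST(B) = {ε}
FIRST(S) = {num, then}  (via B then)
FOLLOW(S) includes $ since S is the start symbol.
FOLLOW(N): in S::=num bool N true, N is followed by true with FIRST {true}. Thus FOLLOW(N) = {true}.
For N ::= read: FIRST(read) = {read}, so it goes in M[N, t] for t ∈ {read}.
For N ::= ε: FIRST(ε) = {ε}, so it goes in M[N, t] for t ∈ {}; since ε ∈ FIRST, also for every t ∈ FOLLOW(N) = {true}.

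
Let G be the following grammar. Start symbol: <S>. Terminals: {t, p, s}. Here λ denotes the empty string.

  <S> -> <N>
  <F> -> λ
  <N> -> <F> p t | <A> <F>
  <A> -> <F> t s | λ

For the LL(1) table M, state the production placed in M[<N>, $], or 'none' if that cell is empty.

FIRST(<F>) = {λ}
FIRST(<A>) = {λ, t}  (via <F> t s)
FIRST(<N>) = {λ, p, t}  (via <F> p t, <A> <F>)
FIRST(<S>) = {λ, p, t}  (via <N>)
FOLLOW(<S>) includes $ since <S> is the start symbol.
FOLLOW(<S>): <S> appears on no right-hand side. Thus FOLLOW(<S>) = {$}.
FOLLOW(<N>): in <S>-><N>, the suffix after <N> is empty, so FOLLOW(<N>) ⊇ FOLLOW(<S>) = {$}. Thus FOLLOW(<N>) = {$}.
For <N> -> <F> p t: FIRST(<F> p t) = {p}, so it goes in M[<N>, t] for t ∈ {p}.
For <N> -> <A> <F>: FIRST(<A> <F>) = {λ, t}, so it goes in M[<N>, t] for t ∈ {t}; since λ ∈ FIRST, also for every t ∈ FOLLOW(<N>) = {$}.

<N> -> <A> <F>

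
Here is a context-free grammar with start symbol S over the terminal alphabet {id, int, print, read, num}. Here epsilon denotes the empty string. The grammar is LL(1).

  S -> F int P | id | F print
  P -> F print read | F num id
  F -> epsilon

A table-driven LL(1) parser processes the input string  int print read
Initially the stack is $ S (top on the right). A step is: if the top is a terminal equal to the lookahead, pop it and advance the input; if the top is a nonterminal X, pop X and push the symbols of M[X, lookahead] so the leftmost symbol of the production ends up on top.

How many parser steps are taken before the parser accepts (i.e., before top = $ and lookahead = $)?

     Stack           Input             Action
  1  $ S             int print read $  expand S -> F int P
  2  $ P int F       int print read $  expand F -> epsilon
  3  $ P int         int print read $  match int
  4  $ P             print read $      expand P -> F print read
  5  $ read print F  print read $      expand F -> epsilon
  6  $ read print    print read $      match print
  7  $ read          read $            match read
Accept reached after 7 steps.

7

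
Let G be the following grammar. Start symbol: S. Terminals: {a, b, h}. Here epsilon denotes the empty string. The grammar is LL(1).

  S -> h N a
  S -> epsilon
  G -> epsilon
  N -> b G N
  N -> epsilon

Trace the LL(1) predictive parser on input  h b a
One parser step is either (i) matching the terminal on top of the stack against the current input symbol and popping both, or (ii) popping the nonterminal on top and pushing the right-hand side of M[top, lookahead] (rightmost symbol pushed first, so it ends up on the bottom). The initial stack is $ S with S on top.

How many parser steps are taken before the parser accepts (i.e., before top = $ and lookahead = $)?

7

step 1: stack=$ S  input=h b a $  — expand S -> h N a
step 2: stack=$ a N h  input=h b a $  — match h
step 3: stack=$ a N  input=b a $  — expand N -> b G N
step 4: stack=$ a N G b  input=b a $  — match b
step 5: stack=$ a N G  input=a $  — expand G -> epsilon
step 6: stack=$ a N  input=a $  — expand N -> epsilon
step 7: stack=$ a  input=a $  — match a
Accept reached after 7 steps.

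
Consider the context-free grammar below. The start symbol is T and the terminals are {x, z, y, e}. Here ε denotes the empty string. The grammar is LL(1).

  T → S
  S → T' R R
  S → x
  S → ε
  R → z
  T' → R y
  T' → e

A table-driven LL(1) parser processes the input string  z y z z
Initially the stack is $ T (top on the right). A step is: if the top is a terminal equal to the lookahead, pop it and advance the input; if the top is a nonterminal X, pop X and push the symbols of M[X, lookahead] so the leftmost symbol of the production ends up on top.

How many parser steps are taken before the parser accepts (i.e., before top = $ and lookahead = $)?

10

      Stack      Input      Action
   1  $ T        z y z z $  expand T → S
   2  $ S        z y z z $  expand S → T' R R
   3  $ R R T'   z y z z $  expand T' → R y
   4  $ R R y R  z y z z $  expand R → z
   5  $ R R y z  z y z z $  match z
   6  $ R R y    y z z $    match y
   7  $ R R      z z $      expand R → z
   8  $ R z      z z $      match z
   9  $ R        z $        expand R → z
  10  $ z        z $        match z
Accept reached after 10 steps.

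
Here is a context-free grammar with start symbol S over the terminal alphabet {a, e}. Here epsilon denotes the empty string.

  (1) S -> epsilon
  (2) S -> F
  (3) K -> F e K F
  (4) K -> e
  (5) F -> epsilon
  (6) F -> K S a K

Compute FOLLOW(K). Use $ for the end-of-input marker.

FIRST(S): from S->epsilon we get {epsilon}; from S->F we get {epsilon, e}. So FIRST(S) = {epsilon, e}.
FIRST(K): from K->F e K F we get {e}; from K->e we get {e}. So FIRST(K) = {e}.
FIRST(F): from F->epsilon we get {epsilon}; from F->K S a K we get {e}. So FIRST(F) = {epsilon, e}.
FOLLOW(S) includes $ since S is the start symbol.
FOLLOW(S): in F->K S a K, S is followed by a K with FIRST {a}. Thus FOLLOW(S) = {$, a}.
FOLLOW(K): in K->F e K F, K is followed by F with FIRST {epsilon, e}; in K->F e K F, the suffix after K is nullable (adds nothing new); in F->K S a K (occurrence 1), K is followed by S a K with FIRST {a, e}; in F->K S a K (occurrence 2), the suffix after K is empty, so FOLLOW(K) ⊇ FOLLOW(F) = {$, a, e}. Thus FOLLOW(K) = {$, a, e}.
FOLLOW(F): in S->F, the suffix after F is empty, so FOLLOW(F) ⊇ FOLLOW(S) = {$, a}; in K->F e K F (occurrence 1), F is followed by e K F with FIRST {e}; in K->F e K F (occurrence 2), the suffix after F is empty, so FOLLOW(F) ⊇ FOLLOW(K) = {$, a, e}. Thus FOLLOW(F) = {$, a, e}.

{$, a, e}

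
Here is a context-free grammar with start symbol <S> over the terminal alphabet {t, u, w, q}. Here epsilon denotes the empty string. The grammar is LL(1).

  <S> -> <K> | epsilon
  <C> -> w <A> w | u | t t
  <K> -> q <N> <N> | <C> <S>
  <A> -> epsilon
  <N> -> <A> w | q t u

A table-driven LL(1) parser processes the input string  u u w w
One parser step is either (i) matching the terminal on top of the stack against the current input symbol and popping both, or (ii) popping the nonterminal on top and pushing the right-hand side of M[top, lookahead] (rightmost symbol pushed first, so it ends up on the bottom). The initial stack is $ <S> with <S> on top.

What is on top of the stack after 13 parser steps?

w

      Stack          Input      Action
   1  $ <S>          u u w w $  expand <S> -> <K>
   2  $ <K>          u u w w $  expand <K> -> <C> <S>
   3  $ <S> <C>      u u w w $  expand <C> -> u
   4  $ <S> u        u u w w $  match u
   5  $ <S>          u w w $    expand <S> -> <K>
   6  $ <K>          u w w $    expand <K> -> <C> <S>
   7  $ <S> <C>      u w w $    expand <C> -> u
   8  $ <S> u        u w w $    match u
   9  $ <S>          w w $      expand <S> -> <K>
  10  $ <K>          w w $      expand <K> -> <C> <S>
  11  $ <S> <C>      w w $      expand <C> -> w <A> w
  12  $ <S> w <A> w  w w $      match w
  13  $ <S> w <A>    w $        expand <A> -> epsilon
Stack after step 13: $ <S> w (top = w).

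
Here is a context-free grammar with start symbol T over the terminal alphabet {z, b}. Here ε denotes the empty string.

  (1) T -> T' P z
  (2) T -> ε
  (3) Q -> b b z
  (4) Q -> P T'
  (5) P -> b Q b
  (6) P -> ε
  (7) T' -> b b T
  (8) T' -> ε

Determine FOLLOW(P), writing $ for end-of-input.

{b, z}

FIRST(P): from P->b Q b we get {b}; from P->ε we get {ε}. So FIRST(P) = {ε, b}.
FIRST(T'): from T'->b b T we get {b}; from T'->ε we get {ε}. So FIRST(T') = {ε, b}.
FIRST(T): from T->T' P z we get {b, z}; from T->ε we get {ε}. So FIRST(T) = {ε, b, z}.
FIRST(Q): from Q->b b z we get {b}; from Q->P T' we get {ε, b}. So FIRST(Q) = {ε, b}.
FOLLOW(T) includes $ since T is the start symbol.
FOLLOW(Q): in P->b Q b, Q is followed by b with FIRST {b}. Thus FOLLOW(Q) = {b}.
FOLLOW(P): in T->T' P z, P is followed by z with FIRST {z}; in Q->P T', P is followed by T' with FIRST {ε, b}; in Q->P T', the suffix after P is nullable, so FOLLOW(P) ⊇ FOLLOW(Q) = {b}. Thus FOLLOW(P) = {b, z}.
FOLLOW(T'): in T->T' P z, T' is followed by P z with FIRST {b, z}; in Q->P T', the suffix after T' is empty, so FOLLOW(T') ⊇ FOLLOW(Q) = {b}. Thus FOLLOW(T') = {b, z}.
FOLLOW(T): in T'->b b T, the suffix after T is empty, so FOLLOW(T) ⊇ FOLLOW(T') = {b, z}. Thus FOLLOW(T) = {$, b, z}.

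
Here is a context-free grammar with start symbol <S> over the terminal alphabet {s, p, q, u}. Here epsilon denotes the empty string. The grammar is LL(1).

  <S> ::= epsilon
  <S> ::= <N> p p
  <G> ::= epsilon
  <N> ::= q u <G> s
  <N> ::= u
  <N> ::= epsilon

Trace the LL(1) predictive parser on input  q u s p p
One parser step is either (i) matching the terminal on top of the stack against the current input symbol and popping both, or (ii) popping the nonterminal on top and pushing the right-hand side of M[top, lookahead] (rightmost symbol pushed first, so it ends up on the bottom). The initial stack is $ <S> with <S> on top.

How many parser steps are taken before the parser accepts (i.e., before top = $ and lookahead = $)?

8

     Stack            Input        Action
  1  $ <S>            q u s p p $  expand <S> ::= <N> p p
  2  $ p p <N>        q u s p p $  expand <N> ::= q u <G> s
  3  $ p p s <G> u q  q u s p p $  match q
  4  $ p p s <G> u    u s p p $    match u
  5  $ p p s <G>      s p p $      expand <G> ::= epsilon
  6  $ p p s          s p p $      match s
  7  $ p p            p p $        match p
  8  $ p              p $          match p
Accept reached after 8 steps.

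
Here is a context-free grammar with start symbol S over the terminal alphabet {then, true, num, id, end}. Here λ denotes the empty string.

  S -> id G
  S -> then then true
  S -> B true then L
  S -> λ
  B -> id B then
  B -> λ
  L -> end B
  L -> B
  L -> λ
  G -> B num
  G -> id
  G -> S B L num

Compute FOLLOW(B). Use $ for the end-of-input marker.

{$, end, id, num, then, true}

FIRST(B) = {λ, id}
FIRST(S) = {λ, id, then, true}  (via B true then L)
FIRST(L) = {λ, end, id}  (via B)
FIRST(G) = {end, id, num, then, true}  (via B num, S B L num)
FOLLOW(S) includes $ since S is the start symbol.
FOLLOW(S): in G->S B L num, S is followed by B L num with FIRST {end, id, num}. Thus FOLLOW(S) = {$, end, id, num}.
FOLLOW(L): in S->B true then L, the suffix after L is empty, so FOLLOW(L) ⊇ FOLLOW(S) = {$, end, id, num}; in G->S B L num, L is followed by num with FIRST {num}. Thus FOLLOW(L) = {$, end, id, num}.
FOLLOW(B): in S->B true then L, B is followed by true then L with FIRST {true}; in B->id B then, B is followed by then with FIRST {then}; in L->end B, the suffix after B is empty, so FOLLOW(B) ⊇ FOLLOW(L) = {$, end, id, num}; in L->B, the suffix after B is empty, so FOLLOW(B) ⊇ FOLLOW(L) = {$, end, id, num}; in G->B num, B is followed by num with FIRST {num}; in G->S B L num, B is followed by L num with FIRST {end, id, num}. Thus FOLLOW(B) = {$, end, id, num, then, true}.
FOLLOW(G): in S->id G, the suffix after G is empty, so FOLLOW(G) ⊇ FOLLOW(S) = {$, end, id, num}. Thus FOLLOW(G) = {$, end, id, num}.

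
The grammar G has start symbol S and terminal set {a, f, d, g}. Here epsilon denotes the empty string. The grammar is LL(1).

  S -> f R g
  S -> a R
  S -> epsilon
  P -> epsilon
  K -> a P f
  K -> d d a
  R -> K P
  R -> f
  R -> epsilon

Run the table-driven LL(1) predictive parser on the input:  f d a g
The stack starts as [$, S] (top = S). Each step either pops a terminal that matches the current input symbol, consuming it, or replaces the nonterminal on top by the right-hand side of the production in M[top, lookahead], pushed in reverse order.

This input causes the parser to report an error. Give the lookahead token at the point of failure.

step 1: stack=$ S  input=f d a g $  — expand S -> f R g
step 2: stack=$ g R f  input=f d a g $  — match f
step 3: stack=$ g R  input=d a g $  — expand R -> K P
step 4: stack=$ g P K  input=d a g $  — expand K -> d d a
step 5: stack=$ g P a d d  input=d a g $  — match d
step 6: stack=$ g P a d  input=a g $  — error: top is terminal d but lookahead is a

a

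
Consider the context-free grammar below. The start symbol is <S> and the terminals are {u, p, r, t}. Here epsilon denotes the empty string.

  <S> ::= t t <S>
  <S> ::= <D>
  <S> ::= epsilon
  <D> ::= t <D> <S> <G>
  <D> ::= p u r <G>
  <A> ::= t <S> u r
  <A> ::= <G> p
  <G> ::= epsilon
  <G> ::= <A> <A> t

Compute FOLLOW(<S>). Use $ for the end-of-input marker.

FIRST(<D>): from <D>::=t <D> <S> <G> we get {t}; from <D>::=p u r <G> we get {p}. So FIRST(<D>) = {p, t}.
FIRST(<S>): from <S>::=t t <S> we get {t}; from <S>::=<D> we get {p, t}; from <S>::=epsilon we get {epsilon}. So FIRST(<S>) = {epsilon, p, t}.
FIRST(<A>): from <A>::=t <S> u r we get {t}; from <A>::=<G> p we get {p, t}. So FIRST(<A>) = {p, t}.
FIRST(<G>): from <G>::=epsilon we get {epsilon}; from <G>::=<A> <A> t we get {p, t}. So FIRST(<G>) = {epsilon, p, t}.
FOLLOW(<S>) includes $ since <S> is the start symbol.
FOLLOW(<A>): in <G>::=<A> <A> t (occurrence 1), <A> is followed by <A> t with FIRST {p, t}; in <G>::=<A> <A> t (occurrence 2), <A> is followed by t with FIRST {t}. Thus FOLLOW(<A>) = {p, t}.
FOLLOW(<S>): in <S>::=t t <S>, the suffix after <S> is empty (adds nothing new); in <D>::=t <D> <S> <G>, <S> is followed by <G> with FIRST {epsilon, p, t}; in <D>::=t <D> <S> <G>, the suffix after <S> is nullable, so FOLLOW(<S>) ⊇ FOLLOW(<D>) = {$, p, t, u}; in <A>::=t <S> u r, <S> is followed by u r with FIRST {u}. Thus FOLLOW(<S>) = {$, p, t, u}.
FOLLOW(<D>): in <S>::=<D>, the suffix after <D> is empty, so FOLLOW(<D>) ⊇ FOLLOW(<S>) = {$, p, t, u}; in <D>::=t <D> <S> <G>, <D> is followed by <S> <G> with FIRST {epsilon, p, t}; in <D>::=t <D> <S> <G>, the suffix after <D> is nullable (adds nothing new). Thus FOLLOW(<D>) = {$, p, t, u}.
FOLLOW(<G>): in <D>::=t <D> <S> <G>, the suffix after <G> is empty, so FOLLOW(<G>) ⊇ FOLLOW(<D>) = {$, p, t, u}; in <D>::=p u r <G>, the suffix after <G> is empty, so FOLLOW(<G>) ⊇ FOLLOW(<D>) = {$, p, t, u}; in <A>::=<G> p, <G> is followed by p with FIRST {p}. Thus FOLLOW(<G>) = {$, p, t, u}.

{$, p, t, u}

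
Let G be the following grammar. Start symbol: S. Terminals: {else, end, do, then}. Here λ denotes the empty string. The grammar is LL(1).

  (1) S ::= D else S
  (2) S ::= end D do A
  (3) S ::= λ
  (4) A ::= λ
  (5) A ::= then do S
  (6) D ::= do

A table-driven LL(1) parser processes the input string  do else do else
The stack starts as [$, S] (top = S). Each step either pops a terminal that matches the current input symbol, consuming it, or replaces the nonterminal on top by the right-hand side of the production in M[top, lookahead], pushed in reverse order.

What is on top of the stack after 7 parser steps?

     Stack        Input              Action
  1  $ S          do else do else $  expand S ::= D else S
  2  $ S else D   do else do else $  expand D ::= do
  3  $ S else do  do else do else $  match do
  4  $ S else     else do else $     match else
  5  $ S          do else $          expand S ::= D else S
  6  $ S else D   do else $          expand D ::= do
  7  $ S else do  do else $          match do
Stack after step 7: $ S else (top = else).

else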